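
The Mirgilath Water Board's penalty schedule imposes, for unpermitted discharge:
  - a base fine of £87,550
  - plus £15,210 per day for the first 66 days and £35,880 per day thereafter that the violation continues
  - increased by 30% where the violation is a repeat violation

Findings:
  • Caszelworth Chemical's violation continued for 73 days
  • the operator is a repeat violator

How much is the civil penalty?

First 66 days: 66 × £15,210 = £1,003,860
Remaining days: (73 − 66) × £35,880 = £251,160
Per-day component: £1,003,860 + £251,160 = £1,255,020
Base plus per-day: £87,550 + £1,255,020 = £1,342,570
Enhancement: 30% of £1,342,570 = £402,771
Enhanced fine: £1,342,570 + £402,771 = £1,745,341

£1,745,341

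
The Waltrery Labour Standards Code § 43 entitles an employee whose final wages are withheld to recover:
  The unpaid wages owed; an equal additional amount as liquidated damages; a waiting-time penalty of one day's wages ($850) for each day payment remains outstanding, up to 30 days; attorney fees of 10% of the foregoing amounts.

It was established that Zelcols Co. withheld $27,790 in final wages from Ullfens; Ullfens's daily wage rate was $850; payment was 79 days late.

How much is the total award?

$89,188

Liquidated damages (equal amount): $27,790
Penalty days: min(79, 30) = 30
Waiting-time penalty: 30 × $850 = $25,500
Subtotal: $27,790 + $27,790 + $25,500 = $81,080
Attorney fees: 10% of $81,080 = $8,108
Total award: $81,080 + $8,108 = $89,188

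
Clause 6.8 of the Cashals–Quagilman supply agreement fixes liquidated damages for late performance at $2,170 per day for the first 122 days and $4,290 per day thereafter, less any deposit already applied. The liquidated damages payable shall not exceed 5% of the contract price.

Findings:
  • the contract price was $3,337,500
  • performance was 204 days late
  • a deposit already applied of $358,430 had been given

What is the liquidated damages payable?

First 122 days: 122 × $2,170 = $264,740
Remaining days: (204 − 122) × $4,290 = $351,780
Accrued per-day damages: $264,740 + $351,780 = $616,520
Less deposit already applied: $616,520 − $358,430 = $258,090
Cap: 5% of $3,337,500 = $166,875
Cap at $166,875: $258,090 exceeds the cap → $166,875

$166,875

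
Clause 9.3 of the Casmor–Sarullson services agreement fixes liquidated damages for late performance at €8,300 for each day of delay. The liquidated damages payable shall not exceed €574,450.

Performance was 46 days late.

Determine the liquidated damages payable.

Per-day damages: 46 × €8,300 = €381,800
Cap at €574,450: €381,800 is within the cap, no reduction.

€381,800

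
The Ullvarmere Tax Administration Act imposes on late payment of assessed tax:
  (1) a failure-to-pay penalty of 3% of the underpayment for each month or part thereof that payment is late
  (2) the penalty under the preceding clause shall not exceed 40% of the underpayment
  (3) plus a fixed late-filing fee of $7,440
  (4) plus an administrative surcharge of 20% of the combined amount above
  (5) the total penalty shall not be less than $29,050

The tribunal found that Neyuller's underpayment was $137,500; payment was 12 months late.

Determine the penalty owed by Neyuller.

$68,328

Accrued rate: 3% × 12 = 36%, capped at 40% → 36%
Failure-to-pay penalty: 36% of $137,500 = $49,500
Penalty before surcharge: $49,500 + $7,440 = $56,940
Administrative surcharge: 20% of $56,940 = $11,388
Total penalty: $56,940 + $11,388 = $68,328
Minimum $29,050: $68,328 meets the minimum, no increase.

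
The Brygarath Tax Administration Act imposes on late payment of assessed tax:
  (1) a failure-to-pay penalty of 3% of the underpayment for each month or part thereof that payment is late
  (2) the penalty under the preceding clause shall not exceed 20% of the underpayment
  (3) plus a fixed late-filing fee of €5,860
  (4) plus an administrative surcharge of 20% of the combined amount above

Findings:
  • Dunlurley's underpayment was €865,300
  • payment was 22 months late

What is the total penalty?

Accrued rate: 3% × 22 = 66%, capped at 20% → 20%
Failure-to-pay penalty: 20% of €865,300 = €173,060
Penalty before surcharge: €173,060 + €5,860 = €178,920
Administrative surcharge: 20% of €178,920 = €35,784
Total penalty: €178,920 + €35,784 = €214,704

€214,704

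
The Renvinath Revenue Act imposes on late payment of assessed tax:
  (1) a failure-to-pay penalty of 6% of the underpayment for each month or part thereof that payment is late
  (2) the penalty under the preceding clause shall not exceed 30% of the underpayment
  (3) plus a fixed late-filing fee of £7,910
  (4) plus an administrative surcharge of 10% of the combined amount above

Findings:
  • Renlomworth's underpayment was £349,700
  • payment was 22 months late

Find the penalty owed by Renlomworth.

Accrued rate: 6% × 22 = 132%, capped at 30% → 30%
Failure-to-pay penalty: 30% of £349,700 = £104,910
Penalty before surcharge: £104,910 + £7,910 = £112,820
Administrative surcharge: 10% of £112,820 = £11,282
Total penalty: £112,820 + £11,282 = £124,102

Penalty: £124,102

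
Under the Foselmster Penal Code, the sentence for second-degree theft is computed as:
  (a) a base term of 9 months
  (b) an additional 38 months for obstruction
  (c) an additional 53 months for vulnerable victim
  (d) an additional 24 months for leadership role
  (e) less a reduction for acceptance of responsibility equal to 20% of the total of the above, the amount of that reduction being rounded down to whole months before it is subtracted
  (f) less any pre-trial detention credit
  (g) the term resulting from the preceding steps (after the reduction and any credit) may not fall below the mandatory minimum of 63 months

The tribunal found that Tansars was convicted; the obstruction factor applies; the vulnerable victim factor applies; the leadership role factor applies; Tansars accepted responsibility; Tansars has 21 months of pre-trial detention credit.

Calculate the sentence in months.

79 months

Obstruction enhancement: +38 months
Vulnerable victim enhancement: +53 months
Leadership role enhancement: +24 months
Adjusted term: 9 months + 38 months + 53 months + 24 months = 124 months
Acceptance of responsibility reduction: 20% of 124 months = 24 months (rounded down)
After reduction: 124 − 24 = 100 months
Less pre-trial detention credit: 100 months − 21 months = 79 months
Minimum 63 months: 79 months meets the minimum, no increase.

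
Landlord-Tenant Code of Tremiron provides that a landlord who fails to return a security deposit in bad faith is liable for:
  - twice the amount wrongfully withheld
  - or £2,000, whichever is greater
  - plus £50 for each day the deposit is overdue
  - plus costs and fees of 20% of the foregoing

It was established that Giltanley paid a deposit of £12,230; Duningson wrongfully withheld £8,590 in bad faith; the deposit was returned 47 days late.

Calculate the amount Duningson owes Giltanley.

Doubled: 2 × £8,590 = £17,180
Minimum £2,000: £17,180 meets the minimum, no increase.
Late-return penalty: 47 × £50 = £2,350
Damages plus late penalty: £17,180 + £2,350 = £19,530
Costs and fees: 20% of £19,530 = £3,906
Total recovery: £19,530 + £3,906 = £23,436

£23,436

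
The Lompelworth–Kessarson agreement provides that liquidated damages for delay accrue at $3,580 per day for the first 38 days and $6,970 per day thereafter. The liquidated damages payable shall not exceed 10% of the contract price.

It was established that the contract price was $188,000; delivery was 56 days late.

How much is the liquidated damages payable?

$18,800

First 38 days: 38 × $3,580 = $136,040
Remaining days: (56 − 38) × $6,970 = $125,460
Accrued per-day damages: $136,040 + $125,460 = $261,500
Cap: 10% of $188,000 = $18,800
Cap at $18,800: $261,500 exceeds the cap → $18,800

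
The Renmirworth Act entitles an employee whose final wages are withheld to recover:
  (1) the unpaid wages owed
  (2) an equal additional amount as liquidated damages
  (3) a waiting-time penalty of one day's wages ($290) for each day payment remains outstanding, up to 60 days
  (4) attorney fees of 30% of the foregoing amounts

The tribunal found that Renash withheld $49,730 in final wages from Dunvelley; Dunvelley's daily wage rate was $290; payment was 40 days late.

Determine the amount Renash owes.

$144,378

Liquidated damages (equal amount): $49,730
Penalty days: min(40, 60) = 40
Waiting-time penalty: 40 × $290 = $11,600
Subtotal: $49,730 + $49,730 + $11,600 = $111,060
Attorney fees: 30% of $111,060 = $33,318
Total award: $111,060 + $33,318 = $144,378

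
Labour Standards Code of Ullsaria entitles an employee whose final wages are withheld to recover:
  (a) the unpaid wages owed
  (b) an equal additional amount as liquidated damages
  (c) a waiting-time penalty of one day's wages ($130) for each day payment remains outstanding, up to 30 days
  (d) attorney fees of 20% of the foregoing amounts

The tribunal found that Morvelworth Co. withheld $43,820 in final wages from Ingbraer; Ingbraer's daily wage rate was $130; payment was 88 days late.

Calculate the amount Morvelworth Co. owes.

$109,848

Liquidated damages (equal amount): $43,820
Penalty days: min(88, 30) = 30
Waiting-time penalty: 30 × $130 = $3,900
Subtotal: $43,820 + $43,820 + $3,900 = $91,540
Attorney fees: 20% of $91,540 = $18,308
Total award: $91,540 + $18,308 = $109,848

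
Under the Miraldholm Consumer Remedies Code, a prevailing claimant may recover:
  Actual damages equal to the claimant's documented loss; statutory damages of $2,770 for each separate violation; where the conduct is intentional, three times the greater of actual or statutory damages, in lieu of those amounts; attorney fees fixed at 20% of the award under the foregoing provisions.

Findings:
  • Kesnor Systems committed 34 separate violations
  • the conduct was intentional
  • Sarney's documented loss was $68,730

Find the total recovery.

$339,048

Statutory damages: 34 × $2,770 = $94,180
Greater of actual damages ($68,730) or statutory damages ($94,180): $94,180
Trebled: 3 × $94,180 = $282,540
Attorney fees: 20% of $282,540 = $56,508
Total recovery: $282,540 + $56,508 = $339,048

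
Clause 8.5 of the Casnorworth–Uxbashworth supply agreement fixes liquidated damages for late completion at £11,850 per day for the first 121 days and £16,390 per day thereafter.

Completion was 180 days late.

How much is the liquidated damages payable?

First 121 days: 121 × £11,850 = £1,433,850
Remaining days: (180 − 121) × £16,390 = £967,010
Accrued per-day damages: £1,433,850 + £967,010 = £2,400,860

£2,400,860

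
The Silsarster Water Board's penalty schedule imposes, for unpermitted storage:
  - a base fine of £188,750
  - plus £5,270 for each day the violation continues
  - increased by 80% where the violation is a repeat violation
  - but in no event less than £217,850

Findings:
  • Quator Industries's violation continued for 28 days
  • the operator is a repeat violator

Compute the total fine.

£605,358

Per-day component: 28 × £5,270 = £147,560
Base plus per-day: £188,750 + £147,560 = £336,310
Enhancement: 80% of £336,310 = £269,048
Enhanced fine: £336,310 + £269,048 = £605,358
Minimum £217,850: £605,358 meets the minimum, no increase.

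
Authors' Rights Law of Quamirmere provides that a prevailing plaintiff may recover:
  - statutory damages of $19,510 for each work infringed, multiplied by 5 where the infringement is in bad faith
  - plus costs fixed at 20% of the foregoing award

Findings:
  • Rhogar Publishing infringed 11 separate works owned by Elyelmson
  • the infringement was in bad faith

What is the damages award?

$1,287,660

Statutory damages: 11 × $19,510 = $214,610
Multiplied by 5: 5 × $214,610 = $1,073,050
Costs: 20% of $1,073,050 = $214,610
Award plus costs: $1,073,050 + $214,610 = $1,287,660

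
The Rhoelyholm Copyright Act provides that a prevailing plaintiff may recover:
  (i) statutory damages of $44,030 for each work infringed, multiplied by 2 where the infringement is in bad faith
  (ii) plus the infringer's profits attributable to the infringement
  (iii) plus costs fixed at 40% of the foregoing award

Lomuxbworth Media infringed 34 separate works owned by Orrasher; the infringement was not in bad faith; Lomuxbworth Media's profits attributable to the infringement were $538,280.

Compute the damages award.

Statutory damages: 34 × $44,030 = $1,497,020
Infringement not in bad faith: no ×2 enhancement.
Combined award: $1,497,020 + $538,280 = $2,035,300
Costs: 40% of $2,035,300 = $814,120
Award plus costs: $2,035,300 + $814,120 = $2,849,420

$2,849,420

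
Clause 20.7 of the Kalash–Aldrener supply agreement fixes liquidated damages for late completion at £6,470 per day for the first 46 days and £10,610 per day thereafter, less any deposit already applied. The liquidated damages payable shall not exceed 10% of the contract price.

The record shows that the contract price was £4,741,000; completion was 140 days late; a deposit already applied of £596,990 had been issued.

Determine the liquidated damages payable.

First 46 days: 46 × £6,470 = £297,620
Remaining days: (140 − 46) × £10,610 = £997,340
Accrued per-day damages: £297,620 + £997,340 = £1,294,960
Less deposit already applied: £1,294,960 − £596,990 = £697,970
Cap: 10% of £4,741,000 = £474,100
Cap at £474,100: £697,970 exceeds the cap → £474,100

£474,100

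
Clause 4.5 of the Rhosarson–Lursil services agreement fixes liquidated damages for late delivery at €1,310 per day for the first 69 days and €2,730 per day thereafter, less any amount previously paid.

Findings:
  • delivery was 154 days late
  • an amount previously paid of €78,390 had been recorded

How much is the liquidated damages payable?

€244,050

First 69 days: 69 × €1,310 = €90,390
Remaining days: (154 − 69) × €2,730 = €232,050
Accrued per-day damages: €90,390 + €232,050 = €322,440
Less amount previously paid: €322,440 − €78,390 = €244,050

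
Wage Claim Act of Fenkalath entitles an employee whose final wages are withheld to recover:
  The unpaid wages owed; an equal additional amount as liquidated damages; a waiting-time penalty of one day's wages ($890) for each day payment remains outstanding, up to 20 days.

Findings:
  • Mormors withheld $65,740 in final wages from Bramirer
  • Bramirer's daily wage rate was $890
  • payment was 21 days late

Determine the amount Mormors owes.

Liquidated damages (equal amount): $65,740
Penalty days: min(21, 20) = 20
Waiting-time penalty: 20 × $890 = $17,800
Total award: $65,740 + $65,740 + $17,800 = $149,280

$149,280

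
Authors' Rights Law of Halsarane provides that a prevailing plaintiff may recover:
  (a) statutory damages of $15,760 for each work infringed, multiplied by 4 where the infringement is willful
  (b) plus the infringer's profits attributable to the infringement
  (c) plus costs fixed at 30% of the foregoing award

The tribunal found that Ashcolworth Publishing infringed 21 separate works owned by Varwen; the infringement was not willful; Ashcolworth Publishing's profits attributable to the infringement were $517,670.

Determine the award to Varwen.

Statutory damages: 21 × $15,760 = $330,960
Infringement not willful: no ×4 enhancement.
Combined award: $330,960 + $517,670 = $848,630
Costs: 30% of $848,630 = $254,589
Award plus costs: $848,630 + $254,589 = $1,103,219

Award: $1,103,219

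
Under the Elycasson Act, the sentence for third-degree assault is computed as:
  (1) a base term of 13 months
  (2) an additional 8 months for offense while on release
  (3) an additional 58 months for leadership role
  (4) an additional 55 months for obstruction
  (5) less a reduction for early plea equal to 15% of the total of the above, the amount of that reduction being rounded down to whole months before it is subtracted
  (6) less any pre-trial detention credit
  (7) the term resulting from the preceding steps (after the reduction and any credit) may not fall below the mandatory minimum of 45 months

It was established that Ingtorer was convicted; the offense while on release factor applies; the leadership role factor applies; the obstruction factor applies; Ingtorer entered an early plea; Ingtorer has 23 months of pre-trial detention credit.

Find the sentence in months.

Offense while on release enhancement: +8 months
Leadership role enhancement: +58 months
Obstruction enhancement: +55 months
Adjusted term: 13 months + 8 months + 58 months + 55 months = 134 months
Early plea reduction: 15% of 134 months = 20 months (rounded down)
After reduction: 134 − 20 = 114 months
Less pre-trial detention credit: 114 months − 23 months = 91 months
Minimum 45 months: 91 months meets the minimum, no increase.

Sentence: 91 months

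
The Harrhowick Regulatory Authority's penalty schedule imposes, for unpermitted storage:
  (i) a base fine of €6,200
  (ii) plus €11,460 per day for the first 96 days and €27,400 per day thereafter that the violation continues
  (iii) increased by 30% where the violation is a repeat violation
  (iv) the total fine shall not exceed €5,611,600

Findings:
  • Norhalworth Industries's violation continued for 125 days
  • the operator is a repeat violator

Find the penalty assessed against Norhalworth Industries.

First 96 days: 96 × €11,460 = €1,100,160
Remaining days: (125 − 96) × €27,400 = €794,600
Per-day component: €1,100,160 + €794,600 = €1,894,760
Base plus per-day: €6,200 + €1,894,760 = €1,900,960
Enhancement: 30% of €1,900,960 = €570,288
Enhanced fine: €1,900,960 + €570,288 = €2,471,248
Cap at €5,611,600: €2,471,248 is within the cap, no reduction.

€2,471,248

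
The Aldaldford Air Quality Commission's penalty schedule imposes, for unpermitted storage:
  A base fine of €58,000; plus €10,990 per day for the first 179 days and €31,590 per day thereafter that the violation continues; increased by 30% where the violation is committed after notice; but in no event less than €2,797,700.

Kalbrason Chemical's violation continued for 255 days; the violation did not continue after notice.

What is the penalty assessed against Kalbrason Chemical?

First 179 days: 179 × €10,990 = €1,967,210
Remaining days: (255 − 179) × €31,590 = €2,400,840
Per-day component: €1,967,210 + €2,400,840 = €4,368,050
Base plus per-day: €58,000 + €4,368,050 = €4,426,050
The violation did not continue after notice: no 30% increase.
Minimum €2,797,700: €4,426,050 meets the minimum, no increase.

€4,426,050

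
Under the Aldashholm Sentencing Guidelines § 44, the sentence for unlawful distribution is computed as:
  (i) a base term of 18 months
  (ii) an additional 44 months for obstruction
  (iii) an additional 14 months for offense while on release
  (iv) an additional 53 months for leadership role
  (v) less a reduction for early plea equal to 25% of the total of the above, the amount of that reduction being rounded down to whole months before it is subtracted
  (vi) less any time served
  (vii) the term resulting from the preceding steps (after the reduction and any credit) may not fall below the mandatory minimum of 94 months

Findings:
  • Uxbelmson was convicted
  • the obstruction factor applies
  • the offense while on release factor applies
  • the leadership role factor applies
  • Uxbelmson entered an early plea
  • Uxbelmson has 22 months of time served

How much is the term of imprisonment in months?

94 months

Obstruction enhancement: +44 months
Offense while on release enhancement: +14 months
Leadership role enhancement: +53 months
Adjusted term: 18 months + 44 months + 14 months + 53 months = 129 months
Early plea reduction: 25% of 129 months = 32 months (rounded down)
After reduction: 129 − 32 = 97 months
Less time served: 97 months − 22 months = 75 months
Minimum 94 months: 75 months is below the minimum → 94 months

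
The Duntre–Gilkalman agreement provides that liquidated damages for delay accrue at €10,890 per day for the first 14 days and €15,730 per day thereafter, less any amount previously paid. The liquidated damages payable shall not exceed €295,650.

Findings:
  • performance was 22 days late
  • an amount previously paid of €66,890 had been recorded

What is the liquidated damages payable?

€211,410

First 14 days: 14 × €10,890 = €152,460
Remaining days: (22 − 14) × €15,730 = €125,840
Accrued per-day damages: €152,460 + €125,840 = €278,300
Less amount previously paid: €278,300 − €66,890 = €211,410
Cap at €295,650: €211,410 is within the cap, no reduction.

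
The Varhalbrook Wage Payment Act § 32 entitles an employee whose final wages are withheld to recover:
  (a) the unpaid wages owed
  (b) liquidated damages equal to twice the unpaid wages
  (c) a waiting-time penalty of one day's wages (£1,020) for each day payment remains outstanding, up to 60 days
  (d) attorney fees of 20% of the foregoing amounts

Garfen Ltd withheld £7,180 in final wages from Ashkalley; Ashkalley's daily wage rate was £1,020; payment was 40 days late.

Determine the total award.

Total award: £74,808

Doubled: 2 × £7,180 = £14,360
Penalty days: min(40, 60) = 40
Waiting-time penalty: 40 × £1,020 = £40,800
Subtotal: £7,180 + £14,360 + £40,800 = £62,340
Attorney fees: 20% of £62,340 = £12,468
Total award: £62,340 + £12,468 = £74,808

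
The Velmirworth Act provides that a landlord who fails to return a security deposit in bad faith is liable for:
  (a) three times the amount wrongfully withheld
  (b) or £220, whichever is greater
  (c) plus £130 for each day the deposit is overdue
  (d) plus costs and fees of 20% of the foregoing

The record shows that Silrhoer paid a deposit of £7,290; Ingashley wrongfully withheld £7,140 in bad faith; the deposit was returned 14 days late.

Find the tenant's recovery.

£27,888

Trebled: 3 × £7,140 = £21,420
Minimum £220: £21,420 meets the minimum, no increase.
Late-return penalty: 14 × £130 = £1,820
Damages plus late penalty: £21,420 + £1,820 = £23,240
Costs and fees: 20% of £23,240 = £4,648
Total recovery: £23,240 + £4,648 = £27,888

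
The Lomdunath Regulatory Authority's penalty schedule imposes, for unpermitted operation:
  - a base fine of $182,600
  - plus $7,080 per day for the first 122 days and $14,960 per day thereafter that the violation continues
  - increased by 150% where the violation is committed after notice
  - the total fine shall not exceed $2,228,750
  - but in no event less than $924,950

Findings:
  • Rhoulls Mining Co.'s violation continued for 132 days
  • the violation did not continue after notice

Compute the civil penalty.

First 122 days: 122 × $7,080 = $863,760
Remaining days: (132 − 122) × $14,960 = $149,600
Per-day component: $863,760 + $149,600 = $1,013,360
Base plus per-day: $182,600 + $1,013,360 = $1,195,960
The violation did not continue after notice: no 150% increase.
Cap at $2,228,750: $1,195,960 is within the cap, no reduction.
Minimum $924,950: $1,195,960 meets the minimum, no increase.

Civil penalty: $1,195,960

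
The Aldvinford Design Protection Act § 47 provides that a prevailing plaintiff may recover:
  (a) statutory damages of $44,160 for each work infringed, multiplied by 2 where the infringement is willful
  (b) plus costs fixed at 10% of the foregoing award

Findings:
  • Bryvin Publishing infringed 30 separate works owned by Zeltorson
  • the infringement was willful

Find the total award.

Award: $2,914,560

Statutory damages: 30 × $44,160 = $1,324,800
Doubled: 2 × $1,324,800 = $2,649,600
Costs: 10% of $2,649,600 = $264,960
Award plus costs: $2,649,600 + $264,960 = $2,914,560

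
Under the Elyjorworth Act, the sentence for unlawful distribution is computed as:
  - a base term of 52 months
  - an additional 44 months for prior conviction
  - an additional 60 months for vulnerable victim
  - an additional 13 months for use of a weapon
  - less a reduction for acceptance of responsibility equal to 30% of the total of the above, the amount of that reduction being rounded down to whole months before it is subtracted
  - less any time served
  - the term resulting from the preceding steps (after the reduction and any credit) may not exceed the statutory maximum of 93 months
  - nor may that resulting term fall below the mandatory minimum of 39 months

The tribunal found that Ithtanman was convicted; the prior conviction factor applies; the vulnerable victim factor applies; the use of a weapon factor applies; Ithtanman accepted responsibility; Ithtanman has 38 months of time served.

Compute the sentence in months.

Prior conviction enhancement: +44 months
Vulnerable victim enhancement: +60 months
Use of a weapon enhancement: +13 months
Adjusted term: 52 months + 44 months + 60 months + 13 months = 169 months
Acceptance of responsibility reduction: 30% of 169 months = 50 months (rounded down)
After reduction: 169 − 50 = 119 months
Less time served: 119 months − 38 months = 81 months
Cap at 93 months: 81 months is within the cap, no reduction.
Minimum 39 months: 81 months meets the minimum, no increase.

81 months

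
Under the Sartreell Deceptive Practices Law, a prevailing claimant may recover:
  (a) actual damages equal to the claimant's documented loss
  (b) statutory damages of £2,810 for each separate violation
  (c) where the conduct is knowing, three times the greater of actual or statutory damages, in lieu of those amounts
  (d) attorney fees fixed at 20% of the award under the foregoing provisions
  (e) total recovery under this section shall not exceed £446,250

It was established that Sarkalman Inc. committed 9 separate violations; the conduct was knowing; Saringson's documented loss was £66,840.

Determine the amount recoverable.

Statutory damages: 9 × £2,810 = £25,290
Greater of actual damages (£66,840) or statutory damages (£25,290): £66,840
Trebled: 3 × £66,840 = £200,520
Attorney fees: 20% of £200,520 = £40,104
Total before cap: £200,520 + £40,104 = £240,624
Cap at £446,250: £240,624 is within the cap, no reduction.

£240,624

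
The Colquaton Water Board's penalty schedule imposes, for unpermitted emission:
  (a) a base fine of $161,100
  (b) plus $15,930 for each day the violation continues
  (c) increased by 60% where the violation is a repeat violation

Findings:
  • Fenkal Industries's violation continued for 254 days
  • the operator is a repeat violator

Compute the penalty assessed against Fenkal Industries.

$6,731,712

Per-day component: 254 × $15,930 = $4,046,220
Base plus per-day: $161,100 + $4,046,220 = $4,207,320
Enhancement: 60% of $4,207,320 = $2,524,392
Enhanced fine: $4,207,320 + $2,524,392 = $6,731,712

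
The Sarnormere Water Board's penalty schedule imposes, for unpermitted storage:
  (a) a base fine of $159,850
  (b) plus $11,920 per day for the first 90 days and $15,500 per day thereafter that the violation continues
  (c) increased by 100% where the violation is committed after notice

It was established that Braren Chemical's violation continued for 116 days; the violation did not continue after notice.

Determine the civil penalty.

$1,635,650

First 90 days: 90 × $11,920 = $1,072,800
Remaining days: (116 − 90) × $15,500 = $403,000
Per-day component: $1,072,800 + $403,000 = $1,475,800
Base plus per-day: $159,850 + $1,475,800 = $1,635,650
The violation did not continue after notice: no 100% increase.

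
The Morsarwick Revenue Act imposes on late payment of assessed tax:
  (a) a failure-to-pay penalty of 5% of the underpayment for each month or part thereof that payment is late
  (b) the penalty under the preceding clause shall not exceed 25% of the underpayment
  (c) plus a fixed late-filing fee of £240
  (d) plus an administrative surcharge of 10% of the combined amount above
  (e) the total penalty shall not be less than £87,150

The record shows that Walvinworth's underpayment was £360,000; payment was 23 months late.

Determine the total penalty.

Accrued rate: 5% × 23 = 115%, capped at 25% → 25%
Failure-to-pay penalty: 25% of £360,000 = £90,000
Penalty before surcharge: £90,000 + £240 = £90,240
Administrative surcharge: 10% of £90,240 = £9,024
Total penalty: £90,240 + £9,024 = £99,264
Minimum £87,150: £99,264 meets the minimum, no increase.

£99,264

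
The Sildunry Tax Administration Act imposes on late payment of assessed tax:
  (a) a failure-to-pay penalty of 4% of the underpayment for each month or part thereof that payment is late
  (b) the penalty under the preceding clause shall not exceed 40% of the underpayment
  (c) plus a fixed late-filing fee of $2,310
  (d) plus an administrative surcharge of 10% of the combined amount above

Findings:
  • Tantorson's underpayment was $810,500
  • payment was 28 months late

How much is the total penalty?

Accrued rate: 4% × 28 = 112%, capped at 40% → 40%
Failure-to-pay penalty: 40% of $810,500 = $324,200
Penalty before surcharge: $324,200 + $2,310 = $326,510
Administrative surcharge: 10% of $326,510 = $32,651
Total penalty: $326,510 + $32,651 = $359,161

$359,161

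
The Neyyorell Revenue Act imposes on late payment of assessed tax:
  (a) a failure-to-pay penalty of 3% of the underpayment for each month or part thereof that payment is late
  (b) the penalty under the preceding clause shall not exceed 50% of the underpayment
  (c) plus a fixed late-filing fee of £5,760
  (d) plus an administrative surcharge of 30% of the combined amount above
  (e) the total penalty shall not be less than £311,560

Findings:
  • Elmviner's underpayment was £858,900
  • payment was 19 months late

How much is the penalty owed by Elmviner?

Penalty: £565,773

Accrued rate: 3% × 19 = 57%, capped at 50% → 50%
Failure-to-pay penalty: 50% of £858,900 = £429,450
Penalty before surcharge: £429,450 + £5,760 = £435,210
Administrative surcharge: 30% of £435,210 = £130,563
Total penalty: £435,210 + £130,563 = £565,773
Minimum £311,560: £565,773 meets the minimum, no increase.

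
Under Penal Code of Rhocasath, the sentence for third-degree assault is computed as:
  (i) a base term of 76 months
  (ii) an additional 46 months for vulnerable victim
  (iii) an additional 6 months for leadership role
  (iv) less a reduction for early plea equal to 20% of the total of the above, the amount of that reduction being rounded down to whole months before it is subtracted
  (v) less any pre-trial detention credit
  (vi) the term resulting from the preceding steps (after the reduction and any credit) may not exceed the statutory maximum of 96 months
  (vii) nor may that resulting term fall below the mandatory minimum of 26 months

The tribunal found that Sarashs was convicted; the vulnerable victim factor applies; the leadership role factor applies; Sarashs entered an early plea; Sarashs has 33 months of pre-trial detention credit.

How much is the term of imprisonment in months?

Vulnerable victim enhancement: +46 months
Leadership role enhancement: +6 months
Adjusted term: 76 months + 46 months + 6 months = 128 months
Early plea reduction: 20% of 128 months = 25 months (rounded down)
After reduction: 128 − 25 = 103 months
Less pre-trial detention credit: 103 months − 33 months = 70 months
Cap at 96 months: 70 months is within the cap, no reduction.
Minimum 26 months: 70 months meets the minimum, no increase.

Sentence: 70 months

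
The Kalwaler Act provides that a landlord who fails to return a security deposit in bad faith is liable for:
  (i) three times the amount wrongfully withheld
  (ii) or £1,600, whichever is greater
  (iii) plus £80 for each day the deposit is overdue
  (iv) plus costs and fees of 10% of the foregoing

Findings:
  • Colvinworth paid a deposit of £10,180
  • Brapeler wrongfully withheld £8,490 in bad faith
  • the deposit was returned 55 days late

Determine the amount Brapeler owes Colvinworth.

Trebled: 3 × £8,490 = £25,470
Minimum £1,600: £25,470 meets the minimum, no increase.
Late-return penalty: 55 × £80 = £4,400
Damages plus late penalty: £25,470 + £4,400 = £29,870
Costs and fees: 10% of £29,870 = £2,987
Total recovery: £29,870 + £2,987 = £32,857

£32,857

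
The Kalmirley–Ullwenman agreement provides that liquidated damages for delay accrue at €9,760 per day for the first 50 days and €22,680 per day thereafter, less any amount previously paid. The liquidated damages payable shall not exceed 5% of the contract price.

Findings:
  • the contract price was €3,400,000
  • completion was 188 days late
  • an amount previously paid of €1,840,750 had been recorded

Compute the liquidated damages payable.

€170,000

First 50 days: 50 × €9,760 = €488,000
Remaining days: (188 − 50) × €22,680 = €3,129,840
Accrued per-day damages: €488,000 + €3,129,840 = €3,617,840
Less amount previously paid: €3,617,840 − €1,840,750 = €1,777,090
Cap: 5% of €3,400,000 = €170,000
Cap at €170,000: €1,777,090 exceeds the cap → €170,000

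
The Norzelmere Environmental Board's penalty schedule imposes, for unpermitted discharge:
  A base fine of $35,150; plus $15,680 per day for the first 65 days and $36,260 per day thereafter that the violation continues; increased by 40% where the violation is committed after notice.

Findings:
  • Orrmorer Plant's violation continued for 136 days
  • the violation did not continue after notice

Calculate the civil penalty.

$3,628,810

First 65 days: 65 × $15,680 = $1,019,200
Remaining days: (136 − 65) × $36,260 = $2,574,460
Per-day component: $1,019,200 + $2,574,460 = $3,593,660
Base plus per-day: $35,150 + $3,593,660 = $3,628,810
The violation did not continue after notice: no 40% increase.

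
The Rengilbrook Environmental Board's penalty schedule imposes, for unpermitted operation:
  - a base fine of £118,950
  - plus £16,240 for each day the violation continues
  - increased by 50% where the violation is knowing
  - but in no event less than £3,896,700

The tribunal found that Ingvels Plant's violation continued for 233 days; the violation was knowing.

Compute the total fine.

£5,854,305

Per-day component: 233 × £16,240 = £3,783,920
Base plus per-day: £118,950 + £3,783,920 = £3,902,870
Enhancement: 50% of £3,902,870 = £1,951,435
Enhanced fine: £3,902,870 + £1,951,435 = £5,854,305
Minimum £3,896,700: £5,854,305 meets the minimum, no increase.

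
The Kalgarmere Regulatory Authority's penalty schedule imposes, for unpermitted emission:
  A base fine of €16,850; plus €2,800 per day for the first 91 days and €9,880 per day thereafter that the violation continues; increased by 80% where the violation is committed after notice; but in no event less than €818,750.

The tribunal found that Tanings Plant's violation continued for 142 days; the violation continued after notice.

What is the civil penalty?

€1,395,954

First 91 days: 91 × €2,800 = €254,800
Remaining days: (142 − 91) × €9,880 = €503,880
Per-day component: €254,800 + €503,880 = €758,680
Base plus per-day: €16,850 + €758,680 = €775,530
Enhancement: 80% of €775,530 = €620,424
Enhanced fine: €775,530 + €620,424 = €1,395,954
Minimum €818,750: €1,395,954 meets the minimum, no increase.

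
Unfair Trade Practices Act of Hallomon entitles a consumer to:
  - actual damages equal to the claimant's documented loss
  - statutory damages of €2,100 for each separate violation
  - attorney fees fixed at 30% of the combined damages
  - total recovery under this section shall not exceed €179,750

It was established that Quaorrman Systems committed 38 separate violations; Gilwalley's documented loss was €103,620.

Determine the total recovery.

Statutory damages: 38 × €2,100 = €79,800
Combined damages: €103,620 + €79,800 = €183,420
Attorney fees: 30% of €183,420 = €55,026
Total before cap: €183,420 + €55,026 = €238,446
Cap at €179,750: €238,446 exceeds the cap → €179,750

€179,750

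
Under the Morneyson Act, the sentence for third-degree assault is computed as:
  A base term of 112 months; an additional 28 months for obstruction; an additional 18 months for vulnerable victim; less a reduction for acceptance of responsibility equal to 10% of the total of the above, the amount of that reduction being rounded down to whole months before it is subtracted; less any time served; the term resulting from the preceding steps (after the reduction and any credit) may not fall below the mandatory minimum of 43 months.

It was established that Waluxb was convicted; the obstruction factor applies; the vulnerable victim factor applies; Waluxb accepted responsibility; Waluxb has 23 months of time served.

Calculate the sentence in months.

120 months

Obstruction enhancement: +28 months
Vulnerable victim enhancement: +18 months
Adjusted term: 112 months + 28 months + 18 months = 158 months
Acceptance of responsibility reduction: 10% of 158 months = 15 months (rounded down)
After reduction: 158 − 15 = 143 months
Less time served: 143 months − 23 months = 120 months
Minimum 43 months: 120 months meets the minimum, no increase.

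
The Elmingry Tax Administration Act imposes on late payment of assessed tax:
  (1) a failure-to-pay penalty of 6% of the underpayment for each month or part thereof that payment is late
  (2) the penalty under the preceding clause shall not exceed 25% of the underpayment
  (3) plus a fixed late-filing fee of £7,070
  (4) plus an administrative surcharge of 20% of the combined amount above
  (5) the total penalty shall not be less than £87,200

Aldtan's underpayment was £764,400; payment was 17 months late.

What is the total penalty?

Penalty: £237,804

Accrued rate: 6% × 17 = 102%, capped at 25% → 25%
Failure-to-pay penalty: 25% of £764,400 = £191,100
Penalty before surcharge: £191,100 + £7,070 = £198,170
Administrative surcharge: 20% of £198,170 = £39,634
Total penalty: £198,170 + £39,634 = £237,804
Minimum £87,200: £237,804 meets the minimum, no increase.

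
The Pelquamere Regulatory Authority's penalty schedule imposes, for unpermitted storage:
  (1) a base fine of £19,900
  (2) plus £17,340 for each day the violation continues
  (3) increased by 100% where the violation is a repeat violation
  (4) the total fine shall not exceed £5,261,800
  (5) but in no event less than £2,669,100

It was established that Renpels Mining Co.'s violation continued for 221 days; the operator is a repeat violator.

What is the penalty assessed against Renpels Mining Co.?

Per-day component: 221 × £17,340 = £3,832,140
Base plus per-day: £19,900 + £3,832,140 = £3,852,040
Enhancement: 100% of £3,852,040 = £3,852,040
Enhanced fine: £3,852,040 + £3,852,040 = £7,704,080
Cap at £5,261,800: £7,704,080 exceeds the cap → £5,261,800
Minimum £2,669,100: £5,261,800 meets the minimum, no increase.

£5,261,800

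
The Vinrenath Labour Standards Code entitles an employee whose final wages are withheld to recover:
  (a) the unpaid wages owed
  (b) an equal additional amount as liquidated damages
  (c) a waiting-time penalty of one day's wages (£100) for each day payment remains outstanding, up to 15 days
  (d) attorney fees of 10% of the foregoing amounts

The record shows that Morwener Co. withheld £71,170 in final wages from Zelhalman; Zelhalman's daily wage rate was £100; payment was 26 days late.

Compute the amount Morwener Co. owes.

£158,224

Liquidated damages (equal amount): £71,170
Penalty days: min(26, 15) = 15
Waiting-time penalty: 15 × £100 = £1,500
Subtotal: £71,170 + £71,170 + £1,500 = £143,840
Attorney fees: 10% of £143,840 = £14,384
Total award: £143,840 + £14,384 = £158,224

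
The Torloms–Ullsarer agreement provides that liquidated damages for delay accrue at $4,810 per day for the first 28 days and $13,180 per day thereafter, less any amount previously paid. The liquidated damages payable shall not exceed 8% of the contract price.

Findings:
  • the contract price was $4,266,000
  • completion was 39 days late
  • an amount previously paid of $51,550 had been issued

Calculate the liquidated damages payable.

Liquidated damages: $228,110

First 28 days: 28 × $4,810 = $134,680
Remaining days: (39 − 28) × $13,180 = $144,980
Accrued per-day damages: $134,680 + $144,980 = $279,660
Less amount previously paid: $279,660 − $51,550 = $228,110
Cap: 8% of $4,266,000 = $341,280
Cap at $341,280: $228,110 is within the cap, no reduction.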